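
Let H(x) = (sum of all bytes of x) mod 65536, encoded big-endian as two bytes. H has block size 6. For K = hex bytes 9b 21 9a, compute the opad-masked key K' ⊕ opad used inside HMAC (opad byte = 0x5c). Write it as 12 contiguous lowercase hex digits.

Key hex bytes 9b 21 9a is 3 bytes ≤ B = 6; zero-pad to 6 bytes: K' = 9b 21 9a 00 00 00.
XOR each byte with 0x5c: 9b⊕5c=c7, 21⊕5c=7d, 9a⊕5c=c6, 00⊕5c=5c, 00⊕5c=5c, 00⊕5c=5c.

c77dc65c5c5c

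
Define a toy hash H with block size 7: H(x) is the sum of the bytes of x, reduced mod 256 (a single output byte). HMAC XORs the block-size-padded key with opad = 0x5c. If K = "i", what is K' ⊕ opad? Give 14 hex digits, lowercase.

355c5c5c5c5c5c

Key "i" = 69 is 1 byte ≤ B = 7; zero-pad to 7 bytes: K' = 69 00 00 00 00 00 00.
XOR each byte with 0x5c: 69⊕5c=35, 00⊕5c=5c, 00⊕5c=5c, 00⊕5c=5c, 00⊕5c=5c, 00⊕5c=5c, 00⊕5c=5c.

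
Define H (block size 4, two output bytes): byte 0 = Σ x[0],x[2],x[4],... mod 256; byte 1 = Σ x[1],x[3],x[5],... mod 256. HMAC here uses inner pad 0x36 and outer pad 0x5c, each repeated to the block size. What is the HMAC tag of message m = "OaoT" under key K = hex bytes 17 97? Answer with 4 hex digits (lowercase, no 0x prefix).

Key hex bytes 17 97 is 2 bytes ≤ B = 4; zero-pad to 4 bytes: K' = 17 97 00 00.
K' ⊕ ipad = 21 a1 36 36.  K' ⊕ opad = 4b cb 5c 5c.
Inner input = (K'⊕ipad) ∥ m = 21 a1 36 36 ∥ 4f 61 6f 54.
Inner hash: even-index sum = 277 mod 256 = 21; odd-index sum = 396 mod 256 = 140 → 15 8c.
Outer input = (K'⊕opad) ∥ inner = 4b cb 5c 5c ∥ 15 8c.
Outer hash (tag): even-index sum = 188 mod 256 = 188; odd-index sum = 435 mod 256 = 179 → bc b3.

bcb3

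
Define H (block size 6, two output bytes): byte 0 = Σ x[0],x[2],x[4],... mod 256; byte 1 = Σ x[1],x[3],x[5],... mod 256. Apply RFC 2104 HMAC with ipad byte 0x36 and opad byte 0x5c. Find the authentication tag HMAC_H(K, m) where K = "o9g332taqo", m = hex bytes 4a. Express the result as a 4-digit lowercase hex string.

f8ae

Key "o9g332taqo" = 6f 39 67 33 33 32 74 61 71 6f is 10 bytes > B = 6, so hash it first: H(key) = ee 6e, then zero-pad to 6 bytes: K' = ee 6e 00 00 00 00.
K' ⊕ ipad = d8 58 36 36 36 36.  K' ⊕ opad = b2 32 5c 5c 5c 5c.
Inner input = (K'⊕ipad) ∥ m = d8 58 36 36 36 36 ∥ 4a.
Inner hash: even-index sum = 398 mod 256 = 142; odd-index sum = 196 mod 256 = 196 → 8e c4.
Outer input = (K'⊕opad) ∥ inner = b2 32 5c 5c 5c 5c ∥ 8e c4.
Outer hash (tag): even-index sum = 504 mod 256 = 248; odd-index sum = 430 mod 256 = 174 → f8 ae.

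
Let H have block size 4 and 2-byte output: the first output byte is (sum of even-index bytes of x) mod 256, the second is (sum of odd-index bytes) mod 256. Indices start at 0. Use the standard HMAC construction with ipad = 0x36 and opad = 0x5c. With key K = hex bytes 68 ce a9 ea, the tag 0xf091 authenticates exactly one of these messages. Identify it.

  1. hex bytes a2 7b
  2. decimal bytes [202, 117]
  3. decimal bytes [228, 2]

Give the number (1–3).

2

Key hex bytes 68 ce a9 ea is exactly B = 4 bytes: K' = 68 ce a9 ea.
K' ⊕ ipad = 5e f8 9f dc; K' ⊕ opad = 34 92 f5 b6.
m1: inner = H(5e f8 9f dc a2 7b) = 9f 4f; tag = H(34 92 f5 b6 9f 4f) = c897
m2: inner = H(5e f8 9f dc ca 75) = c7 49; tag = H(34 92 f5 b6 c7 49) = f091 ← matches
m3: inner = H(5e f8 9f dc e4 02) = e1 d6; tag = H(34 92 f5 b6 e1 d6) = 0a1e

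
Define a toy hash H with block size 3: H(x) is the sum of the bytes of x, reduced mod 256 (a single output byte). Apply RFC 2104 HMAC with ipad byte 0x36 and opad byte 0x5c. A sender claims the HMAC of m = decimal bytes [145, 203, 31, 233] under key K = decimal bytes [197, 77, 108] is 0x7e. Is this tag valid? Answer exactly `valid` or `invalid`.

invalid

Key decimal bytes [197, 77, 108] = c5 4d 6c is exactly B = 3 bytes: K' = c5 4d 6c.
K' ⊕ ipad = f3 7b 5a; K' ⊕ opad = 99 11 30.
Inner hash: sum = 243+123+90+145+203+31+233 = 1068; mod 256 = 44 → 2c.
Outer hash (recomputed tag): sum = 153+17+48+44 = 262; mod 256 = 6 → 06.
Recomputed tag = 06; claimed = 7e → mismatch.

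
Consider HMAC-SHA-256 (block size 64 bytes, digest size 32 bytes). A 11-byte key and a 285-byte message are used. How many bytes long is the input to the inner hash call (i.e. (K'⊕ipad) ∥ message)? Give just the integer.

Key is 11 ≤ 64 bytes, zero-padded: |K'| = 64.
Inner input = (K'⊕ipad) ∥ m → 64 + 285 = 349 bytes.

349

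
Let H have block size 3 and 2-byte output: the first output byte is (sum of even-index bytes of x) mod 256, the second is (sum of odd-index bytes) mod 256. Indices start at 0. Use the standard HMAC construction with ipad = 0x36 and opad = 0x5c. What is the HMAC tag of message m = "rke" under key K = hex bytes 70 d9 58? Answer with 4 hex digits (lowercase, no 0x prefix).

Key hex bytes 70 d9 58 is exactly B = 3 bytes: K' = 70 d9 58.
K' ⊕ ipad = 46 ef 6e.  K' ⊕ opad = 2c 85 04.
Inner input = (K'⊕ipad) ∥ m = 46 ef 6e ∥ 72 6b 65.
Inner hash: even-index sum = 287 mod 256 = 31; odd-index sum = 454 mod 256 = 198 → 1f c6.
Outer input = (K'⊕opad) ∥ inner = 2c 85 04 ∥ 1f c6.
Outer hash (tag): even-index sum = 246 mod 256 = 246; odd-index sum = 164 mod 256 = 164 → f6 a4.

f6a4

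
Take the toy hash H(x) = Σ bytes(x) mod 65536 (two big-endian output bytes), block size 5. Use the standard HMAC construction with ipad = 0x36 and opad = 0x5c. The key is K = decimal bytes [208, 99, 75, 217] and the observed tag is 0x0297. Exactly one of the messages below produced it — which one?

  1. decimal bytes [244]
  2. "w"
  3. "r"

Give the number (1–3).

1

Key decimal bytes [208, 99, 75, 217] = d0 63 4b d9 is 4 bytes ≤ B = 5; zero-pad to 5 bytes: K' = d0 63 4b d9 00.
K' ⊕ ipad = e6 55 7d ef 36; K' ⊕ opad = 8c 3f 17 85 5c.
m1: inner = H(e6 55 7d ef 36 f4) = 03 d1; tag = H(8c 3f 17 85 5c 03 d1) = 0297 ← matches
m2: inner = H(e6 55 7d ef 36 77) = 03 54; tag = H(8c 3f 17 85 5c 03 54) = 021a
m3: inner = H(e6 55 7d ef 36 72) = 03 4f; tag = H(8c 3f 17 85 5c 03 4f) = 0215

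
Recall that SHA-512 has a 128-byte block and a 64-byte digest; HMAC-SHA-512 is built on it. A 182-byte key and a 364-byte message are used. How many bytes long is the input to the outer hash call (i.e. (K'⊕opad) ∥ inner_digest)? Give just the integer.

Key is 182 > 128 bytes, so it is hashed to 64 bytes then zero-padded to 128: |K'| = 128.
Outer input = (K'⊕opad) ∥ H(inner) → 128 + 64 = 192 bytes.

192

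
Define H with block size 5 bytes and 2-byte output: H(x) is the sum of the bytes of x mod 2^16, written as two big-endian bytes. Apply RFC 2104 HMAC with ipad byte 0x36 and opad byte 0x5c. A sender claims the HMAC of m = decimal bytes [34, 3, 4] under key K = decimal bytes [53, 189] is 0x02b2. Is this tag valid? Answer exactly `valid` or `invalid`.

Key decimal bytes [53, 189] = 35 bd is 2 bytes ≤ B = 5; zero-pad to 5 bytes: K' = 35 bd 00 00 00.
K' ⊕ ipad = 03 8b 36 36 36; K' ⊕ opad = 69 e1 5c 5c 5c.
Inner hash: sum = 3+139+54+54+54+34+3+4 = 345 → 01 59.
Outer hash (recomputed tag): sum = 105+225+92+92+92+1+89 = 696 → 02 b8.
Recomputed tag = 02b8; claimed = 02b2 → mismatch.

invalid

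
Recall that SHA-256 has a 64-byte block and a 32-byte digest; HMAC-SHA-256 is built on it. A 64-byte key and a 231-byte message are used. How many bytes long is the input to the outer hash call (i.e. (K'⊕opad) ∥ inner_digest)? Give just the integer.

Key is 64 ≤ 64 bytes, zero-padded: |K'| = 64.
Outer input = (K'⊕opad) ∥ H(inner) → 64 + 32 = 96 bytes.

96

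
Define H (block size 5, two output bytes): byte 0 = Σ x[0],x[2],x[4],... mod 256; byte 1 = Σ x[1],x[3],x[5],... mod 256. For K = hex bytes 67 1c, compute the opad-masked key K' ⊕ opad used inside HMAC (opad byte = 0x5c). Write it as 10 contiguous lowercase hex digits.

3b405c5c5c

Key hex bytes 67 1c is 2 bytes ≤ B = 5; zero-pad to 5 bytes: K' = 67 1c 00 00 00.
XOR each byte with 0x5c: 67⊕5c=3b, 1c⊕5c=40, 00⊕5c=5c, 00⊕5c=5c, 00⊕5c=5c.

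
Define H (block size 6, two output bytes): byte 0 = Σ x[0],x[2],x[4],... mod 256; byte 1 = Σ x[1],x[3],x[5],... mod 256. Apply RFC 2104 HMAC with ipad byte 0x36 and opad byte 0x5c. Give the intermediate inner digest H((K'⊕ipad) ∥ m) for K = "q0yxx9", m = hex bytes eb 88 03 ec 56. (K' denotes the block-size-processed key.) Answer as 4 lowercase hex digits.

Key "q0yxx9" = 71 30 79 78 78 39 is exactly B = 6 bytes: K' = 71 30 79 78 78 39.
K' ⊕ ipad = 47 06 4f 4e 4e 0f.
Inner input = 47 06 4f 4e 4e 0f ∥ eb 88 03 ec 56.
Inner hash: even-index sum = 552 mod 256 = 40; odd-index sum = 471 mod 256 = 215 → 28 d7.

28d7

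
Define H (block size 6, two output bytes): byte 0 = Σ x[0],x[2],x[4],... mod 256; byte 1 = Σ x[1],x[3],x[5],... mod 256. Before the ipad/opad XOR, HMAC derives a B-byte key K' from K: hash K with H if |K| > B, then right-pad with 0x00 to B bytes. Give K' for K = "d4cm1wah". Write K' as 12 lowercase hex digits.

|K| = 8 > B = 6, so first hash the key.
H(K): even-index sum = 345 mod 256 = 89; odd-index sum = 384 mod 256 = 128 → 59 80.
Zero-pad H(K) = 59 80 to 6 bytes: K' = 59 80 00 00 00 00.

598000000000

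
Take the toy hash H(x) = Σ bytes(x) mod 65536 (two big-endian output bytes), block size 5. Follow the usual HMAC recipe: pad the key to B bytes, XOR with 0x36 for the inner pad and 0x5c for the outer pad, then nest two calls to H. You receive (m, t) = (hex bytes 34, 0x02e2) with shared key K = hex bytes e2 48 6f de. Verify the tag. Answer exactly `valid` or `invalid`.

valid

Key hex bytes e2 48 6f de is 4 bytes ≤ B = 5; zero-pad to 5 bytes: K' = e2 48 6f de 00.
K' ⊕ ipad = d4 7e 59 e8 36; K' ⊕ opad = be 14 33 82 5c.
Inner hash: sum = 212+126+89+232+54+52 = 765 → 02 fd.
Outer hash (recomputed tag): sum = 190+20+51+130+92+2+253 = 738 → 02 e2.
Recomputed tag = 02e2; claimed = 02e2 → match.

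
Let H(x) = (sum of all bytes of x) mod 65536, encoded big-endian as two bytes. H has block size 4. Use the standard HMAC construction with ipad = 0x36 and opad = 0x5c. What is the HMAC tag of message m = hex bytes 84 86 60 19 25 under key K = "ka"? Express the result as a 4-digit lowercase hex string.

01f6

Key "ka" = 6b 61 is 2 bytes ≤ B = 4; zero-pad to 4 bytes: K' = 6b 61 00 00.
K' ⊕ ipad = 5d 57 36 36.  K' ⊕ opad = 37 3d 5c 5c.
Inner input = (K'⊕ipad) ∥ m = 5d 57 36 36 ∥ 84 86 60 19 25.
Inner hash: sum = 93+87+54+54+132+134+96+25+37 = 712 → 02 c8.
Outer input = (K'⊕opad) ∥ inner = 37 3d 5c 5c ∥ 02 c8.
Outer hash (tag): sum = 55+61+92+92+2+200 = 502 → 01 f6.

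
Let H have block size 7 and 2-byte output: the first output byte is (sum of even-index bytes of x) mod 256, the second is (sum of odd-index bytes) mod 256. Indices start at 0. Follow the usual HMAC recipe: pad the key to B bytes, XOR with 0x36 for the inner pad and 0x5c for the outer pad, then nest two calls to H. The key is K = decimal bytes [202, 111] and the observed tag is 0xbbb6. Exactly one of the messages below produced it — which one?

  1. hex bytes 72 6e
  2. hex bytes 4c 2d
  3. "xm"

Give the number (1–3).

2

Key decimal bytes [202, 111] = ca 6f is 2 bytes ≤ B = 7; zero-pad to 7 bytes: K' = ca 6f 00 00 00 00 00.
K' ⊕ ipad = fc 59 36 36 36 36 36; K' ⊕ opad = 96 33 5c 5c 5c 5c 5c.
m1: inner = H(fc 59 36 36 36 36 36 72 6e) = 0c 37; tag = H(96 33 5c 5c 5c 5c 5c 0c 37) = e1f7
m2: inner = H(fc 59 36 36 36 36 36 4c 2d) = cb 11; tag = H(96 33 5c 5c 5c 5c 5c cb 11) = bbb6 ← matches
m3: inner = H(fc 59 36 36 36 36 36 78 6d) = 0b 3d; tag = H(96 33 5c 5c 5c 5c 5c 0b 3d) = e7f6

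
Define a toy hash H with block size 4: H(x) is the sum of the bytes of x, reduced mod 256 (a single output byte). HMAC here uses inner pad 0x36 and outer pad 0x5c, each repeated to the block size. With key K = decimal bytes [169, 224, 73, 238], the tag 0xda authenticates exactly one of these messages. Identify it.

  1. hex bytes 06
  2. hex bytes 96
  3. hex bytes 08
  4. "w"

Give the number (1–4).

Key decimal bytes [169, 224, 73, 238] = a9 e0 49 ee is exactly B = 4 bytes: K' = a9 e0 49 ee.
K' ⊕ ipad = 9f d6 7f d8; K' ⊕ opad = f5 bc 15 b2.
m1: inner = H(9f d6 7f d8 06) = d2; tag = H(f5 bc 15 b2 d2) = 4a
m2: inner = H(9f d6 7f d8 96) = 62; tag = H(f5 bc 15 b2 62) = da ← matches
m3: inner = H(9f d6 7f d8 08) = d4; tag = H(f5 bc 15 b2 d4) = 4c
m4: inner = H(9f d6 7f d8 77) = 43; tag = H(f5 bc 15 b2 43) = bb

2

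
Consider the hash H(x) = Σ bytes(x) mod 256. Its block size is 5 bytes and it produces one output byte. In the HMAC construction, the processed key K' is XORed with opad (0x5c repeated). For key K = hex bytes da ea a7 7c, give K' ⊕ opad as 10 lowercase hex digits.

86b6fb205c

Key hex bytes da ea a7 7c is 4 bytes ≤ B = 5; zero-pad to 5 bytes: K' = da ea a7 7c 00.
XOR each byte with 0x5c: da⊕5c=86, ea⊕5c=b6, a7⊕5c=fb, 7c⊕5c=20, 00⊕5c=5c.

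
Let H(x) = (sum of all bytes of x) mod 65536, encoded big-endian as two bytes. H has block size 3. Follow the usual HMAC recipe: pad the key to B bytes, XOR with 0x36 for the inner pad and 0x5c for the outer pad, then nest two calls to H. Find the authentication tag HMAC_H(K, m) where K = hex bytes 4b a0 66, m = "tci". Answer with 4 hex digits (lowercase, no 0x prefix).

Key hex bytes 4b a0 66 is exactly B = 3 bytes: K' = 4b a0 66.
K' ⊕ ipad = 7d 96 50.  K' ⊕ opad = 17 fc 3a.
Inner input = (K'⊕ipad) ∥ m = 7d 96 50 ∥ 74 63 69.
Inner hash: sum = 125+150+80+116+99+105 = 675 → 02 a3.
Outer input = (K'⊕opad) ∥ inner = 17 fc 3a ∥ 02 a3.
Outer hash (tag): sum = 23+252+58+2+163 = 498 → 01 f2.

01f2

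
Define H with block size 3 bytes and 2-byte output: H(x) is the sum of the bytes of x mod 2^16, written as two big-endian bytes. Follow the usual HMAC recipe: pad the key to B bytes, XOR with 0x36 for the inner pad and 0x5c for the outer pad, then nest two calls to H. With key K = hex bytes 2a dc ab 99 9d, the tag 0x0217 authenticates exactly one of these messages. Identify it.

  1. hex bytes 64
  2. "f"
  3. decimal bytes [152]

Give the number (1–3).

2

Key hex bytes 2a dc ab 99 9d is 5 bytes > B = 3, so hash it first: H(key) = 02 e7, then zero-pad to 3 bytes: K' = 02 e7 00.
K' ⊕ ipad = 34 d1 36; K' ⊕ opad = 5e bb 5c.
m1: inner = H(34 d1 36 64) = 01 9f; tag = H(5e bb 5c 01 9f) = 0215
m2: inner = H(34 d1 36 66) = 01 a1; tag = H(5e bb 5c 01 a1) = 0217 ← matches
m3: inner = H(34 d1 36 98) = 01 d3; tag = H(5e bb 5c 01 d3) = 0249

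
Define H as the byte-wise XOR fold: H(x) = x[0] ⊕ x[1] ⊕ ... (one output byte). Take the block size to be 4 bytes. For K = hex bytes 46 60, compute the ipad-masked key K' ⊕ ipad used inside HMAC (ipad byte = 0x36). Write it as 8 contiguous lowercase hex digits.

Key hex bytes 46 60 is 2 bytes ≤ B = 4; zero-pad to 4 bytes: K' = 46 60 00 00.
XOR each byte with 0x36: 46⊕36=70, 60⊕36=56, 00⊕36=36, 00⊕36=36.

70563636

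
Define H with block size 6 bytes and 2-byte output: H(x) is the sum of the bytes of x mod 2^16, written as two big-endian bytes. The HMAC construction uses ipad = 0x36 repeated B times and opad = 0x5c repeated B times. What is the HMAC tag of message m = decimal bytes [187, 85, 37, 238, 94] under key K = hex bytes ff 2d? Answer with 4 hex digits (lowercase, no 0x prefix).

Key hex bytes ff 2d is 2 bytes ≤ B = 6; zero-pad to 6 bytes: K' = ff 2d 00 00 00 00.
K' ⊕ ipad = c9 1b 36 36 36 36.  K' ⊕ opad = a3 71 5c 5c 5c 5c.
Inner input = (K'⊕ipad) ∥ m = c9 1b 36 36 36 36 ∥ bb 55 25 ee 5e.
Inner hash: sum = 201+27+54+54+54+54+187+85+37+238+94 = 1085 → 04 3d.
Outer input = (K'⊕opad) ∥ inner = a3 71 5c 5c 5c 5c ∥ 04 3d.
Outer hash (tag): sum = 163+113+92+92+92+92+4+61 = 709 → 02 c5.

02c5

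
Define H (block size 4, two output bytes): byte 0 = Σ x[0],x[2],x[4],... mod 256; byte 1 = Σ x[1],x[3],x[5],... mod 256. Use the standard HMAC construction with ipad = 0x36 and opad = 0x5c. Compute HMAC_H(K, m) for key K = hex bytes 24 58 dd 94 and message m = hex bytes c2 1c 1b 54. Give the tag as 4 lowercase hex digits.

d34c

Key hex bytes 24 58 dd 94 is exactly B = 4 bytes: K' = 24 58 dd 94.
K' ⊕ ipad = 12 6e eb a2.  K' ⊕ opad = 78 04 81 c8.
Inner input = (K'⊕ipad) ∥ m = 12 6e eb a2 ∥ c2 1c 1b 54.
Inner hash: even-index sum = 474 mod 256 = 218; odd-index sum = 384 mod 256 = 128 → da 80.
Outer input = (K'⊕opad) ∥ inner = 78 04 81 c8 ∥ da 80.
Outer hash (tag): even-index sum = 467 mod 256 = 211; odd-index sum = 332 mod 256 = 76 → d3 4c.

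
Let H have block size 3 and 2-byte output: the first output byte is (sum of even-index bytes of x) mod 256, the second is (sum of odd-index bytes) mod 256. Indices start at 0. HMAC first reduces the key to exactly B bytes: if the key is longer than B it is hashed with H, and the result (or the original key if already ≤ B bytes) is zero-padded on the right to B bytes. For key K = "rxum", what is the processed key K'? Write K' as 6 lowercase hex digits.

e7e500

|K| = 4 > B = 3, so first hash the key.
H(K): even-index sum = 231 mod 256 = 231; odd-index sum = 229 mod 256 = 229 → e7 e5.
Zero-pad H(K) = e7 e5 to 3 bytes: K' = e7 e5 00.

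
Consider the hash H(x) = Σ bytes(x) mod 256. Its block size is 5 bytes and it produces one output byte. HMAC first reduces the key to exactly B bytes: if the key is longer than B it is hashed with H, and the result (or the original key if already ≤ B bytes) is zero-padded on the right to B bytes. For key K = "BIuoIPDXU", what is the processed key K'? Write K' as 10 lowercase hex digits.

f900000000

|K| = 9 > B = 5, so first hash the key.
H(K): sum = 66+73+117+111+73+80+68+88+85 = 761; mod 256 = 249 → f9.
Zero-pad H(K) = f9 to 5 bytes: K' = f9 00 00 00 00.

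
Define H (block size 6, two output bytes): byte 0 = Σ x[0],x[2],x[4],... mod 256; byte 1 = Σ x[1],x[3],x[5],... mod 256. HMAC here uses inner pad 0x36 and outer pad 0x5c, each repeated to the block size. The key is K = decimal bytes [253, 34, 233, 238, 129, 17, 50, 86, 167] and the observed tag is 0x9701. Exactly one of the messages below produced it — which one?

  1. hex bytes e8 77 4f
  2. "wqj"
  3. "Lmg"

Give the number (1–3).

Key decimal bytes [253, 34, 233, 238, 129, 17, 50, 86, 167] = fd 22 e9 ee 81 11 32 56 a7 is 9 bytes > B = 6, so hash it first: H(key) = 40 77, then zero-pad to 6 bytes: K' = 40 77 00 00 00 00.
K' ⊕ ipad = 76 41 36 36 36 36; K' ⊕ opad = 1c 2b 5c 5c 5c 5c.
m1: inner = H(76 41 36 36 36 36 e8 77 4f) = 19 24; tag = H(1c 2b 5c 5c 5c 5c 19 24) = ed07
m2: inner = H(76 41 36 36 36 36 77 71 6a) = c3 1e; tag = H(1c 2b 5c 5c 5c 5c c3 1e) = 9701 ← matches
m3: inner = H(76 41 36 36 36 36 4c 6d 67) = 95 1a; tag = H(1c 2b 5c 5c 5c 5c 95 1a) = 69fd

2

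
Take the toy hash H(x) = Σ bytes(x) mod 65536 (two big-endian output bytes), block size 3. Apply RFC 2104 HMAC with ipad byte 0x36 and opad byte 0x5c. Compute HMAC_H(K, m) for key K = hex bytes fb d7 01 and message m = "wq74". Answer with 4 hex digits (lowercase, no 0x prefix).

01ca

Key hex bytes fb d7 01 is exactly B = 3 bytes: K' = fb d7 01.
K' ⊕ ipad = cd e1 37.  K' ⊕ opad = a7 8b 5d.
Inner input = (K'⊕ipad) ∥ m = cd e1 37 ∥ 77 71 37 34.
Inner hash: sum = 205+225+55+119+113+55+52 = 824 → 03 38.
Outer input = (K'⊕opad) ∥ inner = a7 8b 5d ∥ 03 38.
Outer hash (tag): sum = 167+139+93+3+56 = 458 → 01 ca.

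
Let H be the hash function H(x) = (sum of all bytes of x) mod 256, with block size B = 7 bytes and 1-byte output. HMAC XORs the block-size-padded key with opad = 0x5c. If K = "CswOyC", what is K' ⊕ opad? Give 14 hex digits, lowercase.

1f2f2b13251f5c

Key "CswOyC" = 43 73 77 4f 79 43 is 6 bytes ≤ B = 7; zero-pad to 7 bytes: K' = 43 73 77 4f 79 43 00.
XOR each byte with 0x5c: 43⊕5c=1f, 73⊕5c=2f, 77⊕5c=2b, 4f⊕5c=13, 79⊕5c=25, 43⊕5c=1f, 00⊕5c=5c.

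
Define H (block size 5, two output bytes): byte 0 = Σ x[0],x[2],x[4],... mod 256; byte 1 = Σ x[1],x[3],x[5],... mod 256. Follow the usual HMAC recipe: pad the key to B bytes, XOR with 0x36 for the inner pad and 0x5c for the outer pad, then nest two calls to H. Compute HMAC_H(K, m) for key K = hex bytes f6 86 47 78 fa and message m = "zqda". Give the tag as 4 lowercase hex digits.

Key hex bytes f6 86 47 78 fa is exactly B = 5 bytes: K' = f6 86 47 78 fa.
K' ⊕ ipad = c0 b0 71 4e cc.  K' ⊕ opad = aa da 1b 24 a6.
Inner input = (K'⊕ipad) ∥ m = c0 b0 71 4e cc ∥ 7a 71 64 61.
Inner hash: even-index sum = 719 mod 256 = 207; odd-index sum = 476 mod 256 = 220 → cf dc.
Outer input = (K'⊕opad) ∥ inner = aa da 1b 24 a6 ∥ cf dc.
Outer hash (tag): even-index sum = 583 mod 256 = 71; odd-index sum = 461 mod 256 = 205 → 47 cd.

47cd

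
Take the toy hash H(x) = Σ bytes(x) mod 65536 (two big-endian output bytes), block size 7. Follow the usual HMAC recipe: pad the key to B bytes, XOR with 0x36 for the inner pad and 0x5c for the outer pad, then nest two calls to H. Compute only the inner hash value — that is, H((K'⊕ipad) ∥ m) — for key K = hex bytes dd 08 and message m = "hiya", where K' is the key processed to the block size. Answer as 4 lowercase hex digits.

Key hex bytes dd 08 is 2 bytes ≤ B = 7; zero-pad to 7 bytes: K' = dd 08 00 00 00 00 00.
K' ⊕ ipad = eb 3e 36 36 36 36 36.
Inner input = eb 3e 36 36 36 36 36 ∥ 68 69 79 61.
Inner hash: sum = 235+62+54+54+54+54+54+104+105+121+97 = 994 → 03 e2.

03e2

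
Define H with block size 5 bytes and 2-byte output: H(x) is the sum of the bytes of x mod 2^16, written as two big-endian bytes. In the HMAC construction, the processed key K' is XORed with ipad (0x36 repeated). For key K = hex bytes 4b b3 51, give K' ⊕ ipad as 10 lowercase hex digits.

7d85673636

Key hex bytes 4b b3 51 is 3 bytes ≤ B = 5; zero-pad to 5 bytes: K' = 4b b3 51 00 00.
XOR each byte with 0x36: 4b⊕36=7d, b3⊕36=85, 51⊕36=67, 00⊕36=36, 00⊕36=36.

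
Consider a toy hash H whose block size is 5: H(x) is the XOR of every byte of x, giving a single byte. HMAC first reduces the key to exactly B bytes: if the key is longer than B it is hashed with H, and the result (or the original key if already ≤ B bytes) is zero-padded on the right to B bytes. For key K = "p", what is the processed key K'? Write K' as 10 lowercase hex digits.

Key "p" = 70 is 1 byte ≤ B = 5; zero-pad to 5 bytes: K' = 70 00 00 00 00.

7000000000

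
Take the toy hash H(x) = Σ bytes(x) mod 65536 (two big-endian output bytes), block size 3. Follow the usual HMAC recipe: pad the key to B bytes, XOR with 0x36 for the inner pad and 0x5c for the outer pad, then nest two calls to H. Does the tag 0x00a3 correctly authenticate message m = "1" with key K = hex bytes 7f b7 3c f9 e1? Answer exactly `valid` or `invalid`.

invalid

Key hex bytes 7f b7 3c f9 e1 is 5 bytes > B = 3, so hash it first: H(key) = 03 4c, then zero-pad to 3 bytes: K' = 03 4c 00.
K' ⊕ ipad = 35 7a 36; K' ⊕ opad = 5f 10 5c.
Inner hash: sum = 53+122+54+49 = 278 → 01 16.
Outer hash (recomputed tag): sum = 95+16+92+1+22 = 226 → 00 e2.
Recomputed tag = 00e2; claimed = 00a3 → mismatch.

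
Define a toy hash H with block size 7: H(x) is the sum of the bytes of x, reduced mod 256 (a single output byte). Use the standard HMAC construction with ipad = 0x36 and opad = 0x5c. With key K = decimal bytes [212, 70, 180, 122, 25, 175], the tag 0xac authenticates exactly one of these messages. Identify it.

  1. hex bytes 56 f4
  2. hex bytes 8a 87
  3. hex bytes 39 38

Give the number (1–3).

1

Key decimal bytes [212, 70, 180, 122, 25, 175] = d4 46 b4 7a 19 af is 6 bytes ≤ B = 7; zero-pad to 7 bytes: K' = d4 46 b4 7a 19 af 00.
K' ⊕ ipad = e2 70 82 4c 2f 99 36; K' ⊕ opad = 88 1a e8 26 45 f3 5c.
m1: inner = H(e2 70 82 4c 2f 99 36 56 f4) = 68; tag = H(88 1a e8 26 45 f3 5c 68) = ac ← matches
m2: inner = H(e2 70 82 4c 2f 99 36 8a 87) = 2f; tag = H(88 1a e8 26 45 f3 5c 2f) = 73
m3: inner = H(e2 70 82 4c 2f 99 36 39 38) = 8f; tag = H(88 1a e8 26 45 f3 5c 8f) = d3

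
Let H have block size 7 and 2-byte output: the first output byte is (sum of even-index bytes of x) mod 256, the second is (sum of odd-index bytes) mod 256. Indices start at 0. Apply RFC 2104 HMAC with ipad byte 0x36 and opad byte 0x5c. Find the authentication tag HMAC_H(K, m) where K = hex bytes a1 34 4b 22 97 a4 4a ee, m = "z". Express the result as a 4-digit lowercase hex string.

6909

Key hex bytes a1 34 4b 22 97 a4 4a ee is 8 bytes > B = 7, so hash it first: H(key) = cd e8, then zero-pad to 7 bytes: K' = cd e8 00 00 00 00 00.
K' ⊕ ipad = fb de 36 36 36 36 36.  K' ⊕ opad = 91 b4 5c 5c 5c 5c 5c.
Inner input = (K'⊕ipad) ∥ m = fb de 36 36 36 36 36 ∥ 7a.
Inner hash: even-index sum = 413 mod 256 = 157; odd-index sum = 452 mod 256 = 196 → 9d c4.
Outer input = (K'⊕opad) ∥ inner = 91 b4 5c 5c 5c 5c 5c ∥ 9d c4.
Outer hash (tag): even-index sum = 617 mod 256 = 105; odd-index sum = 521 mod 256 = 9 → 69 09.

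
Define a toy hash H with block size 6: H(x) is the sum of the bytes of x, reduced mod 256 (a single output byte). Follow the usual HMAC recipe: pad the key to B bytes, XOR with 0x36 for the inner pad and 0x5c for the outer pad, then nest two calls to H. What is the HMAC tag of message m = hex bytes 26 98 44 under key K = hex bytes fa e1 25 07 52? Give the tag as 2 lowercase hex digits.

Key hex bytes fa e1 25 07 52 is 5 bytes ≤ B = 6; zero-pad to 6 bytes: K' = fa e1 25 07 52 00.
K' ⊕ ipad = cc d7 13 31 64 36.  K' ⊕ opad = a6 bd 79 5b 0e 5c.
Inner input = (K'⊕ipad) ∥ m = cc d7 13 31 64 36 ∥ 26 98 44.
Inner hash: sum = 204+215+19+49+100+54+38+152+68 = 899; mod 256 = 131 → 83.
Outer input = (K'⊕opad) ∥ inner = a6 bd 79 5b 0e 5c ∥ 83.
Outer hash (tag): sum = 166+189+121+91+14+92+131 = 804; mod 256 = 36 → 24.

24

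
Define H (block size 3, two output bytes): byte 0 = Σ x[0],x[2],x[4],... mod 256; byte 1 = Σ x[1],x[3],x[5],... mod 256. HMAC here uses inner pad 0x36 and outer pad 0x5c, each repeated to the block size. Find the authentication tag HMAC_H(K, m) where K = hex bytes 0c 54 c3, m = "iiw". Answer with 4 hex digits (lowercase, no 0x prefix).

31a0

Key hex bytes 0c 54 c3 is exactly B = 3 bytes: K' = 0c 54 c3.
K' ⊕ ipad = 3a 62 f5.  K' ⊕ opad = 50 08 9f.
Inner input = (K'⊕ipad) ∥ m = 3a 62 f5 ∥ 69 69 77.
Inner hash: even-index sum = 408 mod 256 = 152; odd-index sum = 322 mod 256 = 66 → 98 42.
Outer input = (K'⊕opad) ∥ inner = 50 08 9f ∥ 98 42.
Outer hash (tag): even-index sum = 305 mod 256 = 49; odd-index sum = 160 mod 256 = 160 → 31 a0.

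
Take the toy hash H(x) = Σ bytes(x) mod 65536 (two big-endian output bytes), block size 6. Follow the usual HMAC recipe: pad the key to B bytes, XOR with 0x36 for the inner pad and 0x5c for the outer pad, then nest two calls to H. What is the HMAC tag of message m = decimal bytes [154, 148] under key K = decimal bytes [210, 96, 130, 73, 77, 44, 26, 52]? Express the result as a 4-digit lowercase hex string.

Key decimal bytes [210, 96, 130, 73, 77, 44, 26, 52] = d2 60 82 49 4d 2c 1a 34 is 8 bytes > B = 6, so hash it first: H(key) = 02 c4, then zero-pad to 6 bytes: K' = 02 c4 00 00 00 00.
K' ⊕ ipad = 34 f2 36 36 36 36.  K' ⊕ opad = 5e 98 5c 5c 5c 5c.
Inner input = (K'⊕ipad) ∥ m = 34 f2 36 36 36 36 ∥ 9a 94.
Inner hash: sum = 52+242+54+54+54+54+154+148 = 812 → 03 2c.
Outer input = (K'⊕opad) ∥ inner = 5e 98 5c 5c 5c 5c ∥ 03 2c.
Outer hash (tag): sum = 94+152+92+92+92+92+3+44 = 661 → 02 95.

0295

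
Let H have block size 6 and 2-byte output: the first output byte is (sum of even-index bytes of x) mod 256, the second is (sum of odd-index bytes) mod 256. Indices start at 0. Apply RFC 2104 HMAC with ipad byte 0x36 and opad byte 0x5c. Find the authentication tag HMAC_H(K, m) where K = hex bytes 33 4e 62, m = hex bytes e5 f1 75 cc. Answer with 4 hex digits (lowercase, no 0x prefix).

f26b

Key hex bytes 33 4e 62 is 3 bytes ≤ B = 6; zero-pad to 6 bytes: K' = 33 4e 62 00 00 00.
K' ⊕ ipad = 05 78 54 36 36 36.  K' ⊕ opad = 6f 12 3e 5c 5c 5c.
Inner input = (K'⊕ipad) ∥ m = 05 78 54 36 36 36 ∥ e5 f1 75 cc.
Inner hash: even-index sum = 489 mod 256 = 233; odd-index sum = 673 mod 256 = 161 → e9 a1.
Outer input = (K'⊕opad) ∥ inner = 6f 12 3e 5c 5c 5c ∥ e9 a1.
Outer hash (tag): even-index sum = 498 mod 256 = 242; odd-index sum = 363 mod 256 = 107 → f2 6b.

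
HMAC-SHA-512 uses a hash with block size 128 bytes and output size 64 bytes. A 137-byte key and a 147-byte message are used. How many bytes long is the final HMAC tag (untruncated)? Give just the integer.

The tag is one SHA-512 digest: 64 bytes.

64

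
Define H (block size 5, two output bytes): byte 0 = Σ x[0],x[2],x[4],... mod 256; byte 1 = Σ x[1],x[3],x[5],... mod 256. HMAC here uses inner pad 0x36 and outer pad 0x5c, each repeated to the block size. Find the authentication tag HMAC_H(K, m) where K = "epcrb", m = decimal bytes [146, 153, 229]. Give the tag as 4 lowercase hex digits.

b7ef

Key "epcrb" = 65 70 63 72 62 is exactly B = 5 bytes: K' = 65 70 63 72 62.
K' ⊕ ipad = 53 46 55 44 54.  K' ⊕ opad = 39 2c 3f 2e 3e.
Inner input = (K'⊕ipad) ∥ m = 53 46 55 44 54 ∥ 92 99 e5.
Inner hash: even-index sum = 405 mod 256 = 149; odd-index sum = 513 mod 256 = 1 → 95 01.
Outer input = (K'⊕opad) ∥ inner = 39 2c 3f 2e 3e ∥ 95 01.
Outer hash (tag): even-index sum = 183 mod 256 = 183; odd-index sum = 239 mod 256 = 239 → b7 ef.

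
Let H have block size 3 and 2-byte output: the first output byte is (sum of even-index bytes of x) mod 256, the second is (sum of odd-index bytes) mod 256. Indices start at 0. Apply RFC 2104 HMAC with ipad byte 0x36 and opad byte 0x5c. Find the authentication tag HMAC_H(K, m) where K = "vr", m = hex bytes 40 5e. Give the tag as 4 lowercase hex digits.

Key "vr" = 76 72 is 2 bytes ≤ B = 3; zero-pad to 3 bytes: K' = 76 72 00.
K' ⊕ ipad = 40 44 36.  K' ⊕ opad = 2a 2e 5c.
Inner input = (K'⊕ipad) ∥ m = 40 44 36 ∥ 40 5e.
Inner hash: even-index sum = 212 mod 256 = 212; odd-index sum = 132 mod 256 = 132 → d4 84.
Outer input = (K'⊕opad) ∥ inner = 2a 2e 5c ∥ d4 84.
Outer hash (tag): even-index sum = 266 mod 256 = 10; odd-index sum = 258 mod 256 = 2 → 0a 02.

0a02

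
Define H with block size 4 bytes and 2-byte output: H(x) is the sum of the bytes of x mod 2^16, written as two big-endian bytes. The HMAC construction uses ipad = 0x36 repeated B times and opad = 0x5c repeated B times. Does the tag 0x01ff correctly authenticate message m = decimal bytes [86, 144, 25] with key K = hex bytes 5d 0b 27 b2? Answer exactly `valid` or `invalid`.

Key hex bytes 5d 0b 27 b2 is exactly B = 4 bytes: K' = 5d 0b 27 b2.
K' ⊕ ipad = 6b 3d 11 84; K' ⊕ opad = 01 57 7b ee.
Inner hash: sum = 107+61+17+132+86+144+25 = 572 → 02 3c.
Outer hash (recomputed tag): sum = 1+87+123+238+2+60 = 511 → 01 ff.
Recomputed tag = 01ff; claimed = 01ff → match.

valid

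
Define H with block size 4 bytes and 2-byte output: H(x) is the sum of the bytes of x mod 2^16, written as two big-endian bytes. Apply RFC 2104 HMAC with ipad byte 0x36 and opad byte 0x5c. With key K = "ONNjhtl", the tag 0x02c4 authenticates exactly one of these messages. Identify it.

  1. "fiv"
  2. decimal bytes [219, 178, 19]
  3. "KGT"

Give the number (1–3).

2

Key "ONNjhtl" = 4f 4e 4e 6a 68 74 6c is 7 bytes > B = 4, so hash it first: H(key) = 02 9d, then zero-pad to 4 bytes: K' = 02 9d 00 00.
K' ⊕ ipad = 34 ab 36 36; K' ⊕ opad = 5e c1 5c 5c.
m1: inner = H(34 ab 36 36 66 69 76) = 02 90; tag = H(5e c1 5c 5c 02 90) = 0269
m2: inner = H(34 ab 36 36 db b2 13) = 02 eb; tag = H(5e c1 5c 5c 02 eb) = 02c4 ← matches
m3: inner = H(34 ab 36 36 4b 47 54) = 02 31; tag = H(5e c1 5c 5c 02 31) = 020a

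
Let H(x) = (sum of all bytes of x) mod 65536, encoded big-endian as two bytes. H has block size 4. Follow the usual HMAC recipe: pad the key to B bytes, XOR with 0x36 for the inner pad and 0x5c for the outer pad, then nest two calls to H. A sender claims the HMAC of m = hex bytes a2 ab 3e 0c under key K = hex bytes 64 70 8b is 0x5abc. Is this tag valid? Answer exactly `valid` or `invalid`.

Key hex bytes 64 70 8b is 3 bytes ≤ B = 4; zero-pad to 4 bytes: K' = 64 70 8b 00.
K' ⊕ ipad = 52 46 bd 36; K' ⊕ opad = 38 2c d7 5c.
Inner hash: sum = 82+70+189+54+162+171+62+12 = 802 → 03 22.
Outer hash (recomputed tag): sum = 56+44+215+92+3+34 = 444 → 01 bc.
Recomputed tag = 01bc; claimed = 5abc → mismatch.

invalid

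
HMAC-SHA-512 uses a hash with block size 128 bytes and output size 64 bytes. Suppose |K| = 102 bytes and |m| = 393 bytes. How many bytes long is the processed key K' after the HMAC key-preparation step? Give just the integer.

128

Key is 102 ≤ 128 bytes, zero-padded: |K'| = 128.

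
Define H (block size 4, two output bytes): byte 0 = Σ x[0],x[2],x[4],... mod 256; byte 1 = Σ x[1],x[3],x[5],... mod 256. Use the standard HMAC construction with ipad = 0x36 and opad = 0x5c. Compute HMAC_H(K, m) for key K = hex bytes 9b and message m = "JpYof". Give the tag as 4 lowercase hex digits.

Key hex bytes 9b is 1 byte ≤ B = 4; zero-pad to 4 bytes: K' = 9b 00 00 00.
K' ⊕ ipad = ad 36 36 36.  K' ⊕ opad = c7 5c 5c 5c.
Inner input = (K'⊕ipad) ∥ m = ad 36 36 36 ∥ 4a 70 59 6f 66.
Inner hash: even-index sum = 492 mod 256 = 236; odd-index sum = 331 mod 256 = 75 → ec 4b.
Outer input = (K'⊕opad) ∥ inner = c7 5c 5c 5c ∥ ec 4b.
Outer hash (tag): even-index sum = 527 mod 256 = 15; odd-index sum = 259 mod 256 = 3 → 0f 03.

0f03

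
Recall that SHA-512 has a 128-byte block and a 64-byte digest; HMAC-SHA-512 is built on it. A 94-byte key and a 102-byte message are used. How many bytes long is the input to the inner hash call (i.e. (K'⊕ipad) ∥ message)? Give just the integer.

Key is 94 ≤ 128 bytes, zero-padded: |K'| = 128.
Inner input = (K'⊕ipad) ∥ m → 128 + 102 = 230 bytes.

230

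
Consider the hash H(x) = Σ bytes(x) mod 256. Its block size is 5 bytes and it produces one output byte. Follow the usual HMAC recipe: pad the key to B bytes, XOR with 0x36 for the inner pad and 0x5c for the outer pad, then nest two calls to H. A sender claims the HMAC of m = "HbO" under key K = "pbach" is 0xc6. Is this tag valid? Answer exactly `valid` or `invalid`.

Key "pbach" = 70 62 61 63 68 is exactly B = 5 bytes: K' = 70 62 61 63 68.
K' ⊕ ipad = 46 54 57 55 5e; K' ⊕ opad = 2c 3e 3d 3f 34.
Inner hash: sum = 70+84+87+85+94+72+98+79 = 669; mod 256 = 157 → 9d.
Outer hash (recomputed tag): sum = 44+62+61+63+52+157 = 439; mod 256 = 183 → b7.
Recomputed tag = b7; claimed = c6 → mismatch.

invalid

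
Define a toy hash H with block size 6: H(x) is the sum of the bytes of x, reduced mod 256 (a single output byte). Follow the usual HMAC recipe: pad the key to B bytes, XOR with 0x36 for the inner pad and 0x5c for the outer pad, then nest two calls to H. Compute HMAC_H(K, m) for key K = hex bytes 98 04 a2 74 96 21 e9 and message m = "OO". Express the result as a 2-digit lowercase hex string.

Key hex bytes 98 04 a2 74 96 21 e9 is 7 bytes > B = 6, so hash it first: H(key) = 52, then zero-pad to 6 bytes: K' = 52 00 00 00 00 00.
K' ⊕ ipad = 64 36 36 36 36 36.  K' ⊕ opad = 0e 5c 5c 5c 5c 5c.
Inner input = (K'⊕ipad) ∥ m = 64 36 36 36 36 36 ∥ 4f 4f.
Inner hash: sum = 100+54+54+54+54+54+79+79 = 528; mod 256 = 16 → 10.
Outer input = (K'⊕opad) ∥ inner = 0e 5c 5c 5c 5c 5c ∥ 10.
Outer hash (tag): sum = 14+92+92+92+92+92+16 = 490; mod 256 = 234 → ea.

ea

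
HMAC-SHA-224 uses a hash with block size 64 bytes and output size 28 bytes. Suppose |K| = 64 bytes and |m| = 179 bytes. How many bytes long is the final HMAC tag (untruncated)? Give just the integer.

The tag is one SHA-224 digest: 28 bytes.

28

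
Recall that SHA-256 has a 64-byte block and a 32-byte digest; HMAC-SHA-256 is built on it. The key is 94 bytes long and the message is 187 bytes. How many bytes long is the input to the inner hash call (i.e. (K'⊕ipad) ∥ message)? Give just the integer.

251

Key is 94 > 64 bytes, so it is hashed to 32 bytes then zero-padded to 64: |K'| = 64.
Inner input = (K'⊕ipad) ∥ m → 64 + 187 = 251 bytes.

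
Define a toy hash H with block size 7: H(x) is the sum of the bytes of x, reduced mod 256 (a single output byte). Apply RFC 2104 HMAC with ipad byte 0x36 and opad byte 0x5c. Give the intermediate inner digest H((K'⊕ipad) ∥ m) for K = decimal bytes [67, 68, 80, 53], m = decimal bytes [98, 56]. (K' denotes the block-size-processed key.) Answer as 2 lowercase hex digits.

Key decimal bytes [67, 68, 80, 53] = 43 44 50 35 is 4 bytes ≤ B = 7; zero-pad to 7 bytes: K' = 43 44 50 35 00 00 00.
K' ⊕ ipad = 75 72 66 03 36 36 36.
Inner input = 75 72 66 03 36 36 36 ∥ 62 38.
Inner hash: sum = 117+114+102+3+54+54+54+98+56 = 652; mod 256 = 140 → 8c.

8c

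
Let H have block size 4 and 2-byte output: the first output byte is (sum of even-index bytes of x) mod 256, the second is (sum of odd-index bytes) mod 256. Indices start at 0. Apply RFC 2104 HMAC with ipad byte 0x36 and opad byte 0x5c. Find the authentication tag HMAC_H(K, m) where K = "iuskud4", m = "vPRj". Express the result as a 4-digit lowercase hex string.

Key "iuskud4" = 69 75 73 6b 75 64 34 is 7 bytes > B = 4, so hash it first: H(key) = 85 44, then zero-pad to 4 bytes: K' = 85 44 00 00.
K' ⊕ ipad = b3 72 36 36.  K' ⊕ opad = d9 18 5c 5c.
Inner input = (K'⊕ipad) ∥ m = b3 72 36 36 ∥ 76 50 52 6a.
Inner hash: even-index sum = 433 mod 256 = 177; odd-index sum = 354 mod 256 = 98 → b1 62.
Outer input = (K'⊕opad) ∥ inner = d9 18 5c 5c ∥ b1 62.
Outer hash (tag): even-index sum = 486 mod 256 = 230; odd-index sum = 214 mod 256 = 214 → e6 d6.

e6d6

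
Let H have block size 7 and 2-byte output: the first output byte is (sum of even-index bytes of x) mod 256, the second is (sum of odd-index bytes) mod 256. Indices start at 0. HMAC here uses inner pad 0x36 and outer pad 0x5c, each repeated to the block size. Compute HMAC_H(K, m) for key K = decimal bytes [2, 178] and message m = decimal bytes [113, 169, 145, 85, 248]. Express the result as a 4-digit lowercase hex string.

5c7a

Key decimal bytes [2, 178] = 02 b2 is 2 bytes ≤ B = 7; zero-pad to 7 bytes: K' = 02 b2 00 00 00 00 00.
K' ⊕ ipad = 34 84 36 36 36 36 36.  K' ⊕ opad = 5e ee 5c 5c 5c 5c 5c.
Inner input = (K'⊕ipad) ∥ m = 34 84 36 36 36 36 36 ∥ 71 a9 91 55 f8.
Inner hash: even-index sum = 468 mod 256 = 212; odd-index sum = 746 mod 256 = 234 → d4 ea.
Outer input = (K'⊕opad) ∥ inner = 5e ee 5c 5c 5c 5c 5c ∥ d4 ea.
Outer hash (tag): even-index sum = 604 mod 256 = 92; odd-index sum = 634 mod 256 = 122 → 5c 7a.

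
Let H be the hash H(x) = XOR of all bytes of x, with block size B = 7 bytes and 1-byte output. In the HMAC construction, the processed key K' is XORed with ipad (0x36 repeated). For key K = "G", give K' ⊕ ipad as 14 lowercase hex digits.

71363636363636

Key "G" = 47 is 1 byte ≤ B = 7; zero-pad to 7 bytes: K' = 47 00 00 00 00 00 00.
XOR each byte with 0x36: 47⊕36=71, 00⊕36=36, 00⊕36=36, 00⊕36=36, 00⊕36=36, 00⊕36=36, 00⊕36=36.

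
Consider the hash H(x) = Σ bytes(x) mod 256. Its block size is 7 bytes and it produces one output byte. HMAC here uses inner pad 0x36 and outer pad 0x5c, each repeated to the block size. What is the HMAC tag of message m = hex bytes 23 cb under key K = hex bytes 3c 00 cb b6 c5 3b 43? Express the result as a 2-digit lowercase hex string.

Key hex bytes 3c 00 cb b6 c5 3b 43 is exactly B = 7 bytes: K' = 3c 00 cb b6 c5 3b 43.
K' ⊕ ipad = 0a 36 fd 80 f3 0d 75.  K' ⊕ opad = 60 5c 97 ea 99 67 1f.
Inner input = (K'⊕ipad) ∥ m = 0a 36 fd 80 f3 0d 75 ∥ 23 cb.
Inner hash: sum = 10+54+253+128+243+13+117+35+203 = 1056; mod 256 = 32 → 20.
Outer input = (K'⊕opad) ∥ inner = 60 5c 97 ea 99 67 1f ∥ 20.
Outer hash (tag): sum = 96+92+151+234+153+103+31+32 = 892; mod 256 = 124 → 7c.

7c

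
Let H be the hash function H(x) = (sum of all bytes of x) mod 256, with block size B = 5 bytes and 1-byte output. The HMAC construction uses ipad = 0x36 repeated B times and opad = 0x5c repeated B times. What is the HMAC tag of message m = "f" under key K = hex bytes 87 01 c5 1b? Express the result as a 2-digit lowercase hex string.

Key hex bytes 87 01 c5 1b is 4 bytes ≤ B = 5; zero-pad to 5 bytes: K' = 87 01 c5 1b 00.
K' ⊕ ipad = b1 37 f3 2d 36.  K' ⊕ opad = db 5d 99 47 5c.
Inner input = (K'⊕ipad) ∥ m = b1 37 f3 2d 36 ∥ 66.
Inner hash: sum = 177+55+243+45+54+102 = 676; mod 256 = 164 → a4.
Outer input = (K'⊕opad) ∥ inner = db 5d 99 47 5c ∥ a4.
Outer hash (tag): sum = 219+93+153+71+92+164 = 792; mod 256 = 24 → 18.

18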